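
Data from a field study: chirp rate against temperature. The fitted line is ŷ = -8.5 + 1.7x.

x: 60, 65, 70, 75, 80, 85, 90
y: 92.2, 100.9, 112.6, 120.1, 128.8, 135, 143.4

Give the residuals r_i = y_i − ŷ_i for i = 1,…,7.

x=60: ŷ = -8.5 + 1.7·60 = 93.5; r = 92.2 − 93.5 = -1.3
x=65: ŷ = -8.5 + 1.7·65 = 102; r = 100.9 − 102 = -1.1
x=70: ŷ = -8.5 + 1.7·70 = 110.5; r = 112.6 − 110.5 = 2.1
x=75: ŷ = -8.5 + 1.7·75 = 119; r = 120.1 − 119 = 1.1
x=80: ŷ = -8.5 + 1.7·80 = 127.5; r = 128.8 − 127.5 = 1.3
x=85: ŷ = -8.5 + 1.7·85 = 136; r = 135 − 136 = -1
x=90: ŷ = -8.5 + 1.7·90 = 144.5; r = 143.4 − 144.5 = -1.1

-1.3, -1.1, 2.1, 1.1, 1.3, -1, -1.1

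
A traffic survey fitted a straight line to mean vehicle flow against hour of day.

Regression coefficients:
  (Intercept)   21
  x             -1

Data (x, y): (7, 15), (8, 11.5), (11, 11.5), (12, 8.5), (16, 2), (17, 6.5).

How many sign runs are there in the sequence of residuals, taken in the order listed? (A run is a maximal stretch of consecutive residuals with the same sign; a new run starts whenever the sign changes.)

x=7: ŷ = 21 − 7 = 14; e = 15 − 14 = 1
x=8: ŷ = 21 − 8 = 13; e = 11.5 − 13 = -1.5
x=11: ŷ = 21 − 11 = 10; e = 11.5 − 10 = 1.5
x=12: ŷ = 21 − 12 = 9; e = 8.5 − 9 = -0.5
x=16: ŷ = 21 − 16 = 5; e = 2 − 5 = -3
x=17: ŷ = 21 − 17 = 4; e = 6.5 − 4 = 2.5
Signs: + − + − − +
Runs: +×1, −×1, +×1, −×2, +×1 → 5

5 runs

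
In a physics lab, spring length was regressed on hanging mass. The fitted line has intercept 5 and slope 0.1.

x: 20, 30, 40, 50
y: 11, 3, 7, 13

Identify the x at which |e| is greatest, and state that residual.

x=20: ŷ = 5 + 0.1·20 = 7; e = 11 − 7 = 4
x=30: ŷ = 5 + 0.1·30 = 8; e = 3 − 8 = -5
x=40: ŷ = 5 + 0.1·40 = 9; e = 7 − 9 = -2
x=50: ŷ = 5 + 0.1·50 = 10; e = 13 − 10 = 3
Largest |e| is 5 at x = 30, residual -5.

x = 30, e = -5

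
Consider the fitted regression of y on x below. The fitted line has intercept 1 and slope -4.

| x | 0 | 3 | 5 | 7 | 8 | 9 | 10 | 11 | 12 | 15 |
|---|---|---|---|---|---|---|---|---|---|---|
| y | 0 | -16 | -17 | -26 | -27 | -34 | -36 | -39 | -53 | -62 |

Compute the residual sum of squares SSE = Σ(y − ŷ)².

x=0: ŷ = 1 − 4·0 = 1; r = 0 − 1 = -1
x=3: ŷ = 1 − 4·3 = -11; r = -16 − (-11) = -5
x=5: ŷ = 1 − 4·5 = -19; r = -17 − (-19) = 2
x=7: ŷ = 1 − 4·7 = -27; r = -26 − (-27) = 1
x=8: ŷ = 1 − 4·8 = -31; r = -27 − (-31) = 4
x=9: ŷ = 1 − 4·9 = -35; r = -34 − (-35) = 1
x=10: ŷ = 1 − 4·10 = -39; r = -36 − (-39) = 3
x=11: ŷ = 1 − 4·11 = -43; r = -39 − (-43) = 4
x=12: ŷ = 1 − 4·12 = -47; r = -53 − (-47) = -6
x=15: ŷ = 1 − 4·15 = -59; r = -62 − (-59) = -3
SSE = 1 + 25 + 4 + 1 + 16 + 1 + 9 + 16 + 36 + 9 = 118

SSE = 118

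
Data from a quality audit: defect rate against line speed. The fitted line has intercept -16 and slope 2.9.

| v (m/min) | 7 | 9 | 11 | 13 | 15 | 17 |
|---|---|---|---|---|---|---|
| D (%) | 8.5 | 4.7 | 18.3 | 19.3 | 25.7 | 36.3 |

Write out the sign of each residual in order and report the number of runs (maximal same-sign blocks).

v=7: D̂ = -16 + 2.9·7 = 4.3; r = 8.5 − 4.3 = 4.2
v=9: D̂ = -16 + 2.9·9 = 10.1; r = 4.7 − 10.1 = -5.4
v=11: D̂ = -16 + 2.9·11 = 15.9; r = 18.3 − 15.9 = 2.4
v=13: D̂ = -16 + 2.9·13 = 21.7; r = 19.3 − 21.7 = -2.4
v=15: D̂ = -16 + 2.9·15 = 27.5; r = 25.7 − 27.5 = -1.8
v=17: D̂ = -16 + 2.9·17 = 33.3; r = 36.3 − 33.3 = 3
Signs: + − + − − +
Runs: +×1, −×1, +×1, −×2, +×1 → 5

5 runs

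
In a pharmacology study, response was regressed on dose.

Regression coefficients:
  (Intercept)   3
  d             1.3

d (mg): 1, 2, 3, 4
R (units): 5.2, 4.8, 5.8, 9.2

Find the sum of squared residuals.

SSE = 3.66

d=1: R̂ = 3 + 1.3·1 = 4.3; e = 5.2 − 4.3 = 0.9
d=2: R̂ = 3 + 1.3·2 = 5.6; e = 4.8 − 5.6 = -0.8
d=3: R̂ = 3 + 1.3·3 = 6.9; e = 5.8 − 6.9 = -1.1
d=4: R̂ = 3 + 1.3·4 = 8.2; e = 9.2 − 8.2 = 1
SSE = 0.81 + 0.64 + 1.21 + 1 = 3.66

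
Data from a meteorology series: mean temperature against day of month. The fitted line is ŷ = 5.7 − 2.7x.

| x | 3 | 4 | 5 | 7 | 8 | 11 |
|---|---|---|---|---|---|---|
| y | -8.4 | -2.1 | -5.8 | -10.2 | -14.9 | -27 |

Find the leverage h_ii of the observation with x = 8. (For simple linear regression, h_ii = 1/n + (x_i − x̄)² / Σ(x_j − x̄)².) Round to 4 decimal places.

x̄ = (3 + 4 + 5 + 7 + 8 + 11)/6 = 6.33333
Σ(x − x̄)² = 11.1111 + 5.44444 + 1.77778 + 0.444444 + 2.77778 + 21.7778 = 43.3333
h = 1/6 + (1.66667)²/43.3333 = 0.166667 + 0.0641026 = 0.2308

h = 0.2308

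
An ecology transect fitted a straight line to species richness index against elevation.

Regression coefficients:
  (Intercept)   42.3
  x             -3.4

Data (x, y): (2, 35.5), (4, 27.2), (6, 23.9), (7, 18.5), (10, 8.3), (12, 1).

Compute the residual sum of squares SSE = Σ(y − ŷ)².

x=2: ŷ = 42.3 − 3.4·2 = 35.5; r = 35.5 − 35.5 = 0
x=4: ŷ = 42.3 − 3.4·4 = 28.7; r = 27.2 − 28.7 = -1.5
x=6: ŷ = 42.3 − 3.4·6 = 21.9; r = 23.9 − 21.9 = 2
x=7: ŷ = 42.3 − 3.4·7 = 18.5; r = 18.5 − 18.5 = 0
x=10: ŷ = 42.3 − 3.4·10 = 8.3; r = 8.3 − 8.3 = 0
x=12: ŷ = 42.3 − 3.4·12 = 1.5; r = 1 − 1.5 = -0.5
SSE = 0 + 2.25 + 4 + 0 + 0 + 0.25 = 6.5

SSE = 6.5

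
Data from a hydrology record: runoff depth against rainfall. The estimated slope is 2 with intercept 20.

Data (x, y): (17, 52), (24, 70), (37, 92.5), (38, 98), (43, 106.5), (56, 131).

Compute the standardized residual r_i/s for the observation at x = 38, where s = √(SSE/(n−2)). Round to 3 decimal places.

x=17: ŷ = 20 + 2·17 = 54; r = 52 − 54 = -2
x=24: ŷ = 20 + 2·24 = 68; r = 70 − 68 = 2
x=37: ŷ = 20 + 2·37 = 94; r = 92.5 − 94 = -1.5
x=38: ŷ = 20 + 2·38 = 96; r = 98 − 96 = 2
x=43: ŷ = 20 + 2·43 = 106; r = 106.5 − 106 = 0.5
x=56: ŷ = 20 + 2·56 = 132; r = 131 − 132 = -1
SSE = 4 + 4 + 2.25 + 4 + 0.25 + 1 = 15.5
s = √(15.5/4) = 1.9685
r/s = 2 / 1.9685 = 1.016

1.016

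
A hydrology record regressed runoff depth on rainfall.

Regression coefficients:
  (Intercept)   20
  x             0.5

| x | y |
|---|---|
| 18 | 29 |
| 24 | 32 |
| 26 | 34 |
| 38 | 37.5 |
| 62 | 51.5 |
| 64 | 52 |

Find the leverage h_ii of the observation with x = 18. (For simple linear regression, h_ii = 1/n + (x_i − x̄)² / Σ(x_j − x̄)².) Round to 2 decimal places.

x̄ = (18 + 24 + 26 + 38 + 62 + 64)/6 = 38.6667
Σ(x − x̄)² = 427.111 + 215.111 + 160.444 + 0.444444 + 544.444 + 641.778 = 1989.33
h = 1/6 + (-20.6667)²/1989.33 = 0.166667 + 0.214701 = 0.38

h = 0.38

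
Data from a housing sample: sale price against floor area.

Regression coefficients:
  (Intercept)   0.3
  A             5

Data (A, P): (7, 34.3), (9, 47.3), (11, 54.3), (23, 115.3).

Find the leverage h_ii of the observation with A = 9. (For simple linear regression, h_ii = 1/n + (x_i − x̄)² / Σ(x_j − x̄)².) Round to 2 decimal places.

h = 0.33

Ā = (7 + 9 + 11 + 23)/4 = 12.5
Σ(A − Ā)² = 30.25 + 12.25 + 2.25 + 110.25 = 155
h = 1/4 + (-3.5)²/155 = 0.25 + 0.0790323 = 0.33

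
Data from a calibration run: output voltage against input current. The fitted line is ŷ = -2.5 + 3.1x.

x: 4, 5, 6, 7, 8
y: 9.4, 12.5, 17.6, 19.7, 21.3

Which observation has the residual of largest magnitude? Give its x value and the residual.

x = 6, e = 1.5

x=4: ŷ = -2.5 + 3.1·4 = 9.9; e = 9.4 − 9.9 = -0.5
x=5: ŷ = -2.5 + 3.1·5 = 13; e = 12.5 − 13 = -0.5
x=6: ŷ = -2.5 + 3.1·6 = 16.1; e = 17.6 − 16.1 = 1.5
x=7: ŷ = -2.5 + 3.1·7 = 19.2; e = 19.7 − 19.2 = 0.5
x=8: ŷ = -2.5 + 3.1·8 = 22.3; e = 21.3 − 22.3 = -1
Largest |e| is 1.5 at x = 6, residual 1.5.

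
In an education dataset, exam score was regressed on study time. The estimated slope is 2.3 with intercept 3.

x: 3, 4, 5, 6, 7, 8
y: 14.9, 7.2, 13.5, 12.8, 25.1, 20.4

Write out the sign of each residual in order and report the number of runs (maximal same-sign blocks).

x=3: ŷ = 3 + 2.3·3 = 9.9; e = 14.9 − 9.9 = 5
x=4: ŷ = 3 + 2.3·4 = 12.2; e = 7.2 − 12.2 = -5
x=5: ŷ = 3 + 2.3·5 = 14.5; e = 13.5 − 14.5 = -1
x=6: ŷ = 3 + 2.3·6 = 16.8; e = 12.8 − 16.8 = -4
x=7: ŷ = 3 + 2.3·7 = 19.1; e = 25.1 − 19.1 = 6
x=8: ŷ = 3 + 2.3·8 = 21.4; e = 20.4 − 21.4 = -1
Signs: + − − − + −
Runs: +×1, −×3, +×1, −×1 → 4

4 runs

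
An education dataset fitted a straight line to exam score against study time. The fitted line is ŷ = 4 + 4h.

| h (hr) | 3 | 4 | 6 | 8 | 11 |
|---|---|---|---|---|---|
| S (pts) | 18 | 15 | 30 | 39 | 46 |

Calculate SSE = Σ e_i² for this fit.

SSE = 46

h=3: ŷ = 4 + 4·3 = 16; e = 18 − 16 = 2
h=4: ŷ = 4 + 4·4 = 20; e = 15 − 20 = -5
h=6: ŷ = 4 + 4·6 = 28; e = 30 − 28 = 2
h=8: ŷ = 4 + 4·8 = 36; e = 39 − 36 = 3
h=11: ŷ = 4 + 4·11 = 48; e = 46 − 48 = -2
SSE = 4 + 25 + 4 + 9 + 4 = 46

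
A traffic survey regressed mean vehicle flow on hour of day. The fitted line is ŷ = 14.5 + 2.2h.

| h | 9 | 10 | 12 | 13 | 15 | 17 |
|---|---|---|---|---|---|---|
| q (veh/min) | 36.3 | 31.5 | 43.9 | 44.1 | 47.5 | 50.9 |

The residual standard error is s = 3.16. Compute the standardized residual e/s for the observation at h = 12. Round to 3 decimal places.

0.949

ŷ = 14.5 + 2.2·12 = 40.9
e = 43.9 − 40.9 = 3
e/s = 3 / 3.16 = 0.949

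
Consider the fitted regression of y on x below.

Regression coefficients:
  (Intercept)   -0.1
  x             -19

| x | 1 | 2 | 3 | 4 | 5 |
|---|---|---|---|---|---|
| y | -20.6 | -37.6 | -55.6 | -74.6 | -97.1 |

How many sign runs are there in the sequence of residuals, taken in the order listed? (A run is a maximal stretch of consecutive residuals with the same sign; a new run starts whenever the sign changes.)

3 runs

x=1: ŷ = -0.1 − 19·1 = -19.1; e = -20.6 − (-19.1) = -1.5
x=2: ŷ = -0.1 − 19·2 = -38.1; e = -37.6 − (-38.1) = 0.5
x=3: ŷ = -0.1 − 19·3 = -57.1; e = -55.6 − (-57.1) = 1.5
x=4: ŷ = -0.1 − 19·4 = -76.1; e = -74.6 − (-76.1) = 1.5
x=5: ŷ = -0.1 − 19·5 = -95.1; e = -97.1 − (-95.1) = -2
Signs: − + + + −
Runs: −×1, +×3, −×1 → 3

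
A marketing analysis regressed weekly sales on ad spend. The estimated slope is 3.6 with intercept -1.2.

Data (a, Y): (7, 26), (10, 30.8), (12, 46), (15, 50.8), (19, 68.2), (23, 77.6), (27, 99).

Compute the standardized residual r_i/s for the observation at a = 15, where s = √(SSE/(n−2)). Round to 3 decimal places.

-0.550

a=7: ŷ = -1.2 + 3.6·7 = 24; r = 26 − 24 = 2
a=10: ŷ = -1.2 + 3.6·10 = 34.8; r = 30.8 − 34.8 = -4
a=12: ŷ = -1.2 + 3.6·12 = 42; r = 46 − 42 = 4
a=15: ŷ = -1.2 + 3.6·15 = 52.8; r = 50.8 − 52.8 = -2
a=19: ŷ = -1.2 + 3.6·19 = 67.2; r = 68.2 − 67.2 = 1
a=23: ŷ = -1.2 + 3.6·23 = 81.6; r = 77.6 − 81.6 = -4
a=27: ŷ = -1.2 + 3.6·27 = 96; r = 99 − 96 = 3
SSE = 4 + 16 + 16 + 4 + 1 + 16 + 9 = 66
s = √(66/5) = 3.63318
r/s = -2 / 3.63318 = -0.550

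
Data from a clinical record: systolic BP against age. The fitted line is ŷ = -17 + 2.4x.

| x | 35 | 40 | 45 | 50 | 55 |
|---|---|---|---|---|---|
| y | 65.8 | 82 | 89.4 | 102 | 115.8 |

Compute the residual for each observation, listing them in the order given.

x=35: ŷ = -17 + 2.4·35 = 67; e = 65.8 − 67 = -1.2
x=40: ŷ = -17 + 2.4·40 = 79; e = 82 − 79 = 3
x=45: ŷ = -17 + 2.4·45 = 91; e = 89.4 − 91 = -1.6
x=50: ŷ = -17 + 2.4·50 = 103; e = 102 − 103 = -1
x=55: ŷ = -17 + 2.4·55 = 115; e = 115.8 − 115 = 0.8

-1.2, 3, -1.6, -1, 0.8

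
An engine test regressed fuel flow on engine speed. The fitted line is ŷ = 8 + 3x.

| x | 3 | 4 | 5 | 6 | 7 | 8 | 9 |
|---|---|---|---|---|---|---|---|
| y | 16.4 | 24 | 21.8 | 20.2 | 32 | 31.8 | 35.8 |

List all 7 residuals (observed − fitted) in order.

-0.6, 4, -1.2, -5.8, 3, -0.2, 0.8

x=3: ŷ = 8 + 3·3 = 17; e = 16.4 − 17 = -0.6
x=4: ŷ = 8 + 3·4 = 20; e = 24 − 20 = 4
x=5: ŷ = 8 + 3·5 = 23; e = 21.8 − 23 = -1.2
x=6: ŷ = 8 + 3·6 = 26; e = 20.2 − 26 = -5.8
x=7: ŷ = 8 + 3·7 = 29; e = 32 − 29 = 3
x=8: ŷ = 8 + 3·8 = 32; e = 31.8 − 32 = -0.2
x=9: ŷ = 8 + 3·9 = 35; e = 35.8 − 35 = 0.8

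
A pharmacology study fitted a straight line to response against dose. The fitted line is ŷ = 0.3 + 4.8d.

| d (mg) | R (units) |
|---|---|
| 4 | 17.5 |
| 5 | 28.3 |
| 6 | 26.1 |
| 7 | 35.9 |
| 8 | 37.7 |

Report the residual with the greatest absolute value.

d=4: ŷ = 0.3 + 4.8·4 = 19.5; e = 17.5 − 19.5 = -2
d=5: ŷ = 0.3 + 4.8·5 = 24.3; e = 28.3 − 24.3 = 4
d=6: ŷ = 0.3 + 4.8·6 = 29.1; e = 26.1 − 29.1 = -3
d=7: ŷ = 0.3 + 4.8·7 = 33.9; e = 35.9 − 33.9 = 2
d=8: ŷ = 0.3 + 4.8·8 = 38.7; e = 37.7 − 38.7 = -1
Largest |e| is 4 at d = 5, residual 4.

e = 4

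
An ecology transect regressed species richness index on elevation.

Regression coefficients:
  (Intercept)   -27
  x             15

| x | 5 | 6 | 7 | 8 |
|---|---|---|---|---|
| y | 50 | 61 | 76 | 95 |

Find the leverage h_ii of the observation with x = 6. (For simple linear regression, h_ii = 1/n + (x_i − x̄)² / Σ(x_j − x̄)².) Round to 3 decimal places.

h = 0.300

x̄ = (5 + 6 + 7 + 8)/4 = 6.5
Σ(x − x̄)² = 2.25 + 0.25 + 0.25 + 2.25 = 5
h = 1/4 + (-0.5)²/5 = 0.25 + 0.05 = 0.300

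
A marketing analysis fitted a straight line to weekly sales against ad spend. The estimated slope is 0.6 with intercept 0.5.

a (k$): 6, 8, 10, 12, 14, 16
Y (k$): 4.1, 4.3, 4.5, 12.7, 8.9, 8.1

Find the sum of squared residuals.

a=6: Ŷ = 0.5 + 0.6·6 = 4.1; e = 4.1 − 4.1 = 0
a=8: Ŷ = 0.5 + 0.6·8 = 5.3; e = 4.3 − 5.3 = -1
a=10: Ŷ = 0.5 + 0.6·10 = 6.5; e = 4.5 − 6.5 = -2
a=12: Ŷ = 0.5 + 0.6·12 = 7.7; e = 12.7 − 7.7 = 5
a=14: Ŷ = 0.5 + 0.6·14 = 8.9; e = 8.9 − 8.9 = 0
a=16: Ŷ = 0.5 + 0.6·16 = 10.1; e = 8.1 − 10.1 = -2
SSE = 0 + 1 + 4 + 25 + 0 + 4 = 34

SSE = 34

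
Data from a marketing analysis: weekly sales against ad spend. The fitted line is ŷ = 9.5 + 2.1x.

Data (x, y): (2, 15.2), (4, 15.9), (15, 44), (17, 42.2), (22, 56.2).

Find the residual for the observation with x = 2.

e = 1.5

ŷ = 9.5 + 2.1·2 = 13.7
e = 15.2 − 13.7 = 1.5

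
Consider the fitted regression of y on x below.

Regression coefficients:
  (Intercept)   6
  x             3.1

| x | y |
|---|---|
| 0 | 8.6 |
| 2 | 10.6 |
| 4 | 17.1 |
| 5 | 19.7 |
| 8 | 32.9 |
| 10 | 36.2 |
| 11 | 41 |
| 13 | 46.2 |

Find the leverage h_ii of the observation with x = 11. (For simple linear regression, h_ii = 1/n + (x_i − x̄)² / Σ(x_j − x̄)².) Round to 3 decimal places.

h = 0.254

x̄ = (0 + 2 + 4 + 5 + 8 + 10 + 11 + 13)/8 = 6.625
Σ(x − x̄)² = 43.8906 + 21.3906 + 6.89062 + 2.64062 + 1.89062 + 11.3906 + 19.1406 + 40.6406 = 147.875
h = 1/8 + (4.375)²/147.875 = 0.125 + 0.129438 = 0.254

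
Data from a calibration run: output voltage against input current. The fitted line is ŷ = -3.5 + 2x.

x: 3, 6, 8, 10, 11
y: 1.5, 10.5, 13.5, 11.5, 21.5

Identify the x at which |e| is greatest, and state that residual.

x = 10, e = -5

x=3: ŷ = -3.5 + 2·3 = 2.5; e = 1.5 − 2.5 = -1
x=6: ŷ = -3.5 + 2·6 = 8.5; e = 10.5 − 8.5 = 2
x=8: ŷ = -3.5 + 2·8 = 12.5; e = 13.5 − 12.5 = 1
x=10: ŷ = -3.5 + 2·10 = 16.5; e = 11.5 − 16.5 = -5
x=11: ŷ = -3.5 + 2·11 = 18.5; e = 21.5 − 18.5 = 3
Largest |e| is 5 at x = 10, residual -5.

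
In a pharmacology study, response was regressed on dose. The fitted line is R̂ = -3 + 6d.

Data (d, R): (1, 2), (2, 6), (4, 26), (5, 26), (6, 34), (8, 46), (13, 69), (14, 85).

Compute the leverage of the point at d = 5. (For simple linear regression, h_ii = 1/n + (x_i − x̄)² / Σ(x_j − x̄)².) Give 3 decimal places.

d̄ = (1 + 2 + 4 + 5 + 6 + 8 + 13 + 14)/8 = 6.625
Σ(d − d̄)² = 31.6406 + 21.3906 + 6.89062 + 2.64062 + 0.390625 + 1.89062 + 40.6406 + 54.3906 = 159.875
h = 1/8 + (-1.625)²/159.875 = 0.125 + 0.0165168 = 0.142

h = 0.142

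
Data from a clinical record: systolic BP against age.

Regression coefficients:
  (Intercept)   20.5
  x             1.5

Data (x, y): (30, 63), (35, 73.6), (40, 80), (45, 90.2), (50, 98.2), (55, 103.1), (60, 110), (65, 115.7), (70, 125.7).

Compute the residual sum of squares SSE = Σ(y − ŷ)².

SSE = 24.58

x=30: ŷ = 20.5 + 1.5·30 = 65.5; e = 63 − 65.5 = -2.5
x=35: ŷ = 20.5 + 1.5·35 = 73; e = 73.6 − 73 = 0.6
x=40: ŷ = 20.5 + 1.5·40 = 80.5; e = 80 − 80.5 = -0.5
x=45: ŷ = 20.5 + 1.5·45 = 88; e = 90.2 − 88 = 2.2
x=50: ŷ = 20.5 + 1.5·50 = 95.5; e = 98.2 − 95.5 = 2.7
x=55: ŷ = 20.5 + 1.5·55 = 103; e = 103.1 − 103 = 0.1
x=60: ŷ = 20.5 + 1.5·60 = 110.5; e = 110 − 110.5 = -0.5
x=65: ŷ = 20.5 + 1.5·65 = 118; e = 115.7 − 118 = -2.3
x=70: ŷ = 20.5 + 1.5·70 = 125.5; e = 125.7 − 125.5 = 0.2
SSE = 6.25 + 0.36 + 0.25 + 4.84 + 7.29 + 0.01 + 0.25 + 5.29 + 0.04 = 24.58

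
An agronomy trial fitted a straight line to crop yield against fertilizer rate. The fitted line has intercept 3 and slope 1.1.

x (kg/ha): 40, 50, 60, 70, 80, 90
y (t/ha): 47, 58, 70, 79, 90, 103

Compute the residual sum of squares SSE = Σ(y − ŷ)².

SSE = 4

x=40: ŷ = 3 + 1.1·40 = 47; e = 47 − 47 = 0
x=50: ŷ = 3 + 1.1·50 = 58; e = 58 − 58 = 0
x=60: ŷ = 3 + 1.1·60 = 69; e = 70 − 69 = 1
x=70: ŷ = 3 + 1.1·70 = 80; e = 79 − 80 = -1
x=80: ŷ = 3 + 1.1·80 = 91; e = 90 − 91 = -1
x=90: ŷ = 3 + 1.1·90 = 102; e = 103 − 102 = 1
SSE = 0 + 0 + 1 + 1 + 1 + 1 = 4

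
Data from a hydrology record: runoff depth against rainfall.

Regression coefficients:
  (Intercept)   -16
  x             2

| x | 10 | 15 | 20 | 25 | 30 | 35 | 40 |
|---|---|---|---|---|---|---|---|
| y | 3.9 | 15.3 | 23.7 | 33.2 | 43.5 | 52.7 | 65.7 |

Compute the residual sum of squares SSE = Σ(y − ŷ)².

x=10: ŷ = -16 + 2·10 = 4; r = 3.9 − 4 = -0.1
x=15: ŷ = -16 + 2·15 = 14; r = 15.3 − 14 = 1.3
x=20: ŷ = -16 + 2·20 = 24; r = 23.7 − 24 = -0.3
x=25: ŷ = -16 + 2·25 = 34; r = 33.2 − 34 = -0.8
x=30: ŷ = -16 + 2·30 = 44; r = 43.5 − 44 = -0.5
x=35: ŷ = -16 + 2·35 = 54; r = 52.7 − 54 = -1.3
x=40: ŷ = -16 + 2·40 = 64; r = 65.7 − 64 = 1.7
SSE = 0.01 + 1.69 + 0.09 + 0.64 + 0.25 + 1.69 + 2.89 = 7.26

SSE = 7.26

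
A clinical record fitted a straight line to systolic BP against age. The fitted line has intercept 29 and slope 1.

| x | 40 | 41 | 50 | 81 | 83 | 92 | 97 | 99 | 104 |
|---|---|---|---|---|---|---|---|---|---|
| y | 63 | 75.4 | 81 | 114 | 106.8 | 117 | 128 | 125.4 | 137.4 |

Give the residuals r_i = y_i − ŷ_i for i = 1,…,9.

x=40: ŷ = 29 + 40 = 69; r = 63 − 69 = -6
x=41: ŷ = 29 + 41 = 70; r = 75.4 − 70 = 5.4
x=50: ŷ = 29 + 50 = 79; r = 81 − 79 = 2
x=81: ŷ = 29 + 81 = 110; r = 114 − 110 = 4
x=83: ŷ = 29 + 83 = 112; r = 106.8 − 112 = -5.2
x=92: ŷ = 29 + 92 = 121; r = 117 − 121 = -4
x=97: ŷ = 29 + 97 = 126; r = 128 − 126 = 2
x=99: ŷ = 29 + 99 = 128; r = 125.4 − 128 = -2.6
x=104: ŷ = 29 + 104 = 133; r = 137.4 − 133 = 4.4

-6, 5.4, 2, 4, -5.2, -4, 2, -2.6, 4.4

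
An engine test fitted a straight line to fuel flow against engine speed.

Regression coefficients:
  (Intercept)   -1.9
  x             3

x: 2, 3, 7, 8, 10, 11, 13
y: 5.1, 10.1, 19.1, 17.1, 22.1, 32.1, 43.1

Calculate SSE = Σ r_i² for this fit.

x=2: ŷ = -1.9 + 3·2 = 4.1; r = 5.1 − 4.1 = 1
x=3: ŷ = -1.9 + 3·3 = 7.1; r = 10.1 − 7.1 = 3
x=7: ŷ = -1.9 + 3·7 = 19.1; r = 19.1 − 19.1 = 0
x=8: ŷ = -1.9 + 3·8 = 22.1; r = 17.1 − 22.1 = -5
x=10: ŷ = -1.9 + 3·10 = 28.1; r = 22.1 − 28.1 = -6
x=11: ŷ = -1.9 + 3·11 = 31.1; r = 32.1 − 31.1 = 1
x=13: ŷ = -1.9 + 3·13 = 37.1; r = 43.1 − 37.1 = 6
SSE = 1 + 9 + 0 + 25 + 36 + 1 + 36 = 108

SSE = 108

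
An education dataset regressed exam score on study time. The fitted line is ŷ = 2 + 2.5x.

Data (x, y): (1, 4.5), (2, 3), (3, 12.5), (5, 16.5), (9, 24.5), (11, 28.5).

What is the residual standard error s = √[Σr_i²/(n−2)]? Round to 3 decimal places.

x=1: ŷ = 2 + 2.5·1 = 4.5; r = 4.5 − 4.5 = 0
x=2: ŷ = 2 + 2.5·2 = 7; r = 3 − 7 = -4
x=3: ŷ = 2 + 2.5·3 = 9.5; r = 12.5 − 9.5 = 3
x=5: ŷ = 2 + 2.5·5 = 14.5; r = 16.5 − 14.5 = 2
x=9: ŷ = 2 + 2.5·9 = 24.5; r = 24.5 − 24.5 = 0
x=11: ŷ = 2 + 2.5·11 = 29.5; r = 28.5 − 29.5 = -1
SSE = 0 + 16 + 9 + 4 + 0 + 1 = 30
s = √(30/4) = √7.5 ≈ 2.739

s = 2.739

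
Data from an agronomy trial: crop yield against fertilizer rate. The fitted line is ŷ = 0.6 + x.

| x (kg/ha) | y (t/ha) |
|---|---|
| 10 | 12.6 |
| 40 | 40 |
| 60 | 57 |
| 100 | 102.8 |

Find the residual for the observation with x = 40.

ŷ = 0.6 + 40 = 40.6
e = 40 − 40.6 = -0.6

e = -0.6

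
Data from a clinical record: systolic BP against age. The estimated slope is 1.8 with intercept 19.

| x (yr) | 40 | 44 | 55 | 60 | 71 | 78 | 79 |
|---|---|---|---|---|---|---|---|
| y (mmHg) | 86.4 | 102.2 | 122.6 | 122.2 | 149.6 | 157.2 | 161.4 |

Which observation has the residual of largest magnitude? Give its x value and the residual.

x=40: ŷ = 19 + 1.8·40 = 91; e = 86.4 − 91 = -4.6
x=44: ŷ = 19 + 1.8·44 = 98.2; e = 102.2 − 98.2 = 4
x=55: ŷ = 19 + 1.8·55 = 118; e = 122.6 − 118 = 4.6
x=60: ŷ = 19 + 1.8·60 = 127; e = 122.2 − 127 = -4.8
x=71: ŷ = 19 + 1.8·71 = 146.8; e = 149.6 − 146.8 = 2.8
x=78: ŷ = 19 + 1.8·78 = 159.4; e = 157.2 − 159.4 = -2.2
x=79: ŷ = 19 + 1.8·79 = 161.2; e = 161.4 − 161.2 = 0.2
Largest |e| is 4.8 at x = 60, residual -4.8.

x = 60, e = -4.8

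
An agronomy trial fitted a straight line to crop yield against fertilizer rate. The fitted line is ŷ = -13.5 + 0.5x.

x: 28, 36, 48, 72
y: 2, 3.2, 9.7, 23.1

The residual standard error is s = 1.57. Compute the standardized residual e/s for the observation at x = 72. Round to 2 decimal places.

0.38

ŷ = -13.5 + 0.5·72 = 22.5
e = 23.1 − 22.5 = 0.6
e/s = 0.6 / 1.57 = 0.38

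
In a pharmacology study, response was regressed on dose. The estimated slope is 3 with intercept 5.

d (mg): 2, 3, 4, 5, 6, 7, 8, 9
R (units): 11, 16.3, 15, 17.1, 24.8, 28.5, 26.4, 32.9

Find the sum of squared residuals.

SSE = 34.76

d=2: ŷ = 5 + 3·2 = 11; e = 11 − 11 = 0
d=3: ŷ = 5 + 3·3 = 14; e = 16.3 − 14 = 2.3
d=4: ŷ = 5 + 3·4 = 17; e = 15 − 17 = -2
d=5: ŷ = 5 + 3·5 = 20; e = 17.1 − 20 = -2.9
d=6: ŷ = 5 + 3·6 = 23; e = 24.8 − 23 = 1.8
d=7: ŷ = 5 + 3·7 = 26; e = 28.5 − 26 = 2.5
d=8: ŷ = 5 + 3·8 = 29; e = 26.4 − 29 = -2.6
d=9: ŷ = 5 + 3·9 = 32; e = 32.9 − 32 = 0.9
SSE = 0 + 5.29 + 4 + 8.41 + 3.24 + 6.25 + 6.76 + 0.81 = 34.76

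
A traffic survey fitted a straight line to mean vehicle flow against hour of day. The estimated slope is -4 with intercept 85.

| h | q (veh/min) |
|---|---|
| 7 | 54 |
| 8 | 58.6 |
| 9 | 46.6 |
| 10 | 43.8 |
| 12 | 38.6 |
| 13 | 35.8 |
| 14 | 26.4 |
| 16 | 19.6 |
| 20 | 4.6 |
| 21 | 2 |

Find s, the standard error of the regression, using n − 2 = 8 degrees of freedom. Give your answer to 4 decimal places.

h=7: q̂ = 85 − 4·7 = 57; r = 54 − 57 = -3
h=8: q̂ = 85 − 4·8 = 53; r = 58.6 − 53 = 5.6
h=9: q̂ = 85 − 4·9 = 49; r = 46.6 − 49 = -2.4
h=10: q̂ = 85 − 4·10 = 45; r = 43.8 − 45 = -1.2
h=12: q̂ = 85 − 4·12 = 37; r = 38.6 − 37 = 1.6
h=13: q̂ = 85 − 4·13 = 33; r = 35.8 − 33 = 2.8
h=14: q̂ = 85 − 4·14 = 29; r = 26.4 − 29 = -2.6
h=16: q̂ = 85 − 4·16 = 21; r = 19.6 − 21 = -1.4
h=20: q̂ = 85 − 4·20 = 5; r = 4.6 − 5 = -0.4
h=21: q̂ = 85 − 4·21 = 1; r = 2 − 1 = 1
SSE = 9 + 31.36 + 5.76 + 1.44 + 2.56 + 7.84 + 6.76 + 1.96 + 0.16 + 1 = 67.84
s = √(67.84/8) = √8.48 ≈ 2.9120

s = 2.9120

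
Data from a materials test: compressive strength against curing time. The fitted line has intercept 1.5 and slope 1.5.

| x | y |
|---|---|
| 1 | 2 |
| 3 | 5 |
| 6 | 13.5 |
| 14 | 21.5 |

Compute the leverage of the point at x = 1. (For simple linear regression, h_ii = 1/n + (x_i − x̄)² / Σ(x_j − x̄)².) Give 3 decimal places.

x̄ = (1 + 3 + 6 + 14)/4 = 6
Σ(x − x̄)² = 25 + 9 + 0 + 64 = 98
h = 1/4 + (-5)²/98 = 0.25 + 0.255102 = 0.505

h = 0.505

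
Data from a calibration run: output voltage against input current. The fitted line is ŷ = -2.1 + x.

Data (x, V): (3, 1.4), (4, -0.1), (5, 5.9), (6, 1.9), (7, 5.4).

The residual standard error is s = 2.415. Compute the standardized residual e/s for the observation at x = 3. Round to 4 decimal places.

0.2070

ŷ = -2.1 + 3 = 0.9
e = 1.4 − 0.9 = 0.5
e/s = 0.5 / 2.415 = 0.2070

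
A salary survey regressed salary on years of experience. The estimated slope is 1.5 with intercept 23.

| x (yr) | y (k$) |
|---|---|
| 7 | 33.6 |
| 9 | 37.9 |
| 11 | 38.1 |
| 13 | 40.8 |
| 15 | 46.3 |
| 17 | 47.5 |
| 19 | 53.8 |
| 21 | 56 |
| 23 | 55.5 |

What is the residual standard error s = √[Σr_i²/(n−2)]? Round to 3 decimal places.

x=7: ŷ = 23 + 1.5·7 = 33.5; r = 33.6 − 33.5 = 0.1
x=9: ŷ = 23 + 1.5·9 = 36.5; r = 37.9 − 36.5 = 1.4
x=11: ŷ = 23 + 1.5·11 = 39.5; r = 38.1 − 39.5 = -1.4
x=13: ŷ = 23 + 1.5·13 = 42.5; r = 40.8 − 42.5 = -1.7
x=15: ŷ = 23 + 1.5·15 = 45.5; r = 46.3 − 45.5 = 0.8
x=17: ŷ = 23 + 1.5·17 = 48.5; r = 47.5 − 48.5 = -1
x=19: ŷ = 23 + 1.5·19 = 51.5; r = 53.8 − 51.5 = 2.3
x=21: ŷ = 23 + 1.5·21 = 54.5; r = 56 − 54.5 = 1.5
x=23: ŷ = 23 + 1.5·23 = 57.5; r = 55.5 − 57.5 = -2
SSE = 0.01 + 1.96 + 1.96 + 2.89 + 0.64 + 1 + 5.29 + 2.25 + 4 = 20
s = √(20/7) = √2.85714 ≈ 1.690

s = 1.690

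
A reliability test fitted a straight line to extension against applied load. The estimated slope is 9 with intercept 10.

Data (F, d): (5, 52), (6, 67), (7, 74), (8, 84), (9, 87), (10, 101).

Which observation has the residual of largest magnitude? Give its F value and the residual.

F=5: ŷ = 10 + 9·5 = 55; r = 52 − 55 = -3
F=6: ŷ = 10 + 9·6 = 64; r = 67 − 64 = 3
F=7: ŷ = 10 + 9·7 = 73; r = 74 − 73 = 1
F=8: ŷ = 10 + 9·8 = 82; r = 84 − 82 = 2
F=9: ŷ = 10 + 9·9 = 91; r = 87 − 91 = -4
F=10: ŷ = 10 + 9·10 = 100; r = 101 − 100 = 1
Largest |r| is 4 at F = 9, residual -4.

F = 9, r = -4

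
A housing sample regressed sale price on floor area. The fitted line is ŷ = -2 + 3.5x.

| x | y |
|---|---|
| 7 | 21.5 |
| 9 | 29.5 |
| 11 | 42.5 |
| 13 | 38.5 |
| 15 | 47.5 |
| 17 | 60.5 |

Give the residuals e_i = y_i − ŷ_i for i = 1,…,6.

-1, 0, 6, -5, -3, 3

x=7: ŷ = -2 + 3.5·7 = 22.5; e = 21.5 − 22.5 = -1
x=9: ŷ = -2 + 3.5·9 = 29.5; e = 29.5 − 29.5 = 0
x=11: ŷ = -2 + 3.5·11 = 36.5; e = 42.5 − 36.5 = 6
x=13: ŷ = -2 + 3.5·13 = 43.5; e = 38.5 − 43.5 = -5
x=15: ŷ = -2 + 3.5·15 = 50.5; e = 47.5 − 50.5 = -3
x=17: ŷ = -2 + 3.5·17 = 57.5; e = 60.5 − 57.5 = 3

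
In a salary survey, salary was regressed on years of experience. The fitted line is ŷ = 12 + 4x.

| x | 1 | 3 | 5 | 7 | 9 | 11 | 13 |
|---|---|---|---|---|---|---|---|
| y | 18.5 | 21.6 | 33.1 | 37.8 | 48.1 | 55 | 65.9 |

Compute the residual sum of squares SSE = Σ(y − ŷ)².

SSE = 22.68

x=1: ŷ = 12 + 4·1 = 16; r = 18.5 − 16 = 2.5
x=3: ŷ = 12 + 4·3 = 24; r = 21.6 − 24 = -2.4
x=5: ŷ = 12 + 4·5 = 32; r = 33.1 − 32 = 1.1
x=7: ŷ = 12 + 4·7 = 40; r = 37.8 − 40 = -2.2
x=9: ŷ = 12 + 4·9 = 48; r = 48.1 − 48 = 0.1
x=11: ŷ = 12 + 4·11 = 56; r = 55 − 56 = -1
x=13: ŷ = 12 + 4·13 = 64; r = 65.9 − 64 = 1.9
SSE = 6.25 + 5.76 + 1.21 + 4.84 + 0.01 + 1 + 3.61 = 22.68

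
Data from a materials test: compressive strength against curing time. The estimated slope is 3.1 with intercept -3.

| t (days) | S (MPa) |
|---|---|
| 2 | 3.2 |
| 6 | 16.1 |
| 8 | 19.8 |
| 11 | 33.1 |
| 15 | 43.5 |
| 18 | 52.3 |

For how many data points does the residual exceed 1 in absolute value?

t=2: ŷ = -3 + 3.1·2 = 3.2; e = 3.2 − 3.2 = 0
t=6: ŷ = -3 + 3.1·6 = 15.6; e = 16.1 − 15.6 = 0.5
t=8: ŷ = -3 + 3.1·8 = 21.8; e = 19.8 − 21.8 = -2
t=11: ŷ = -3 + 3.1·11 = 31.1; e = 33.1 − 31.1 = 2
t=15: ŷ = -3 + 3.1·15 = 43.5; e = 43.5 − 43.5 = 0
t=18: ŷ = -3 + 3.1·18 = 52.8; e = 52.3 − 52.8 = -0.5
|e| > 1: t=8 (|e|=2), t=11 (|e|=2) → 2

2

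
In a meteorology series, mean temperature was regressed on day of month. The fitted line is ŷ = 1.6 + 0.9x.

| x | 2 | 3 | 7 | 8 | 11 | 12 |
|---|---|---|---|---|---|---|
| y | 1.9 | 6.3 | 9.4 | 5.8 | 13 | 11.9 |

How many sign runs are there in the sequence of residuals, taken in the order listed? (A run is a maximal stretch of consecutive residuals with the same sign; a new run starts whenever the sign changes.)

x=2: ŷ = 1.6 + 0.9·2 = 3.4; r = 1.9 − 3.4 = -1.5
x=3: ŷ = 1.6 + 0.9·3 = 4.3; r = 6.3 − 4.3 = 2
x=7: ŷ = 1.6 + 0.9·7 = 7.9; r = 9.4 − 7.9 = 1.5
x=8: ŷ = 1.6 + 0.9·8 = 8.8; r = 5.8 − 8.8 = -3
x=11: ŷ = 1.6 + 0.9·11 = 11.5; r = 13 − 11.5 = 1.5
x=12: ŷ = 1.6 + 0.9·12 = 12.4; r = 11.9 − 12.4 = -0.5
Signs: − + + − + −
Runs: −×1, +×2, −×1, +×1, −×1 → 5

5 runs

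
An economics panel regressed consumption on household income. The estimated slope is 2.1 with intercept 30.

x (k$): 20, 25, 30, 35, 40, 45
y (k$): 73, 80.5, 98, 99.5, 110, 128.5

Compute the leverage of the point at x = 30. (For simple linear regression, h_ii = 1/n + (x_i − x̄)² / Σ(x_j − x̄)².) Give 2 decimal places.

h = 0.18

x̄ = (20 + 25 + 30 + 35 + 40 + 45)/6 = 32.5
Σ(x − x̄)² = 156.25 + 56.25 + 6.25 + 6.25 + 56.25 + 156.25 = 437.5
h = 1/6 + (-2.5)²/437.5 = 0.166667 + 0.0142857 = 0.18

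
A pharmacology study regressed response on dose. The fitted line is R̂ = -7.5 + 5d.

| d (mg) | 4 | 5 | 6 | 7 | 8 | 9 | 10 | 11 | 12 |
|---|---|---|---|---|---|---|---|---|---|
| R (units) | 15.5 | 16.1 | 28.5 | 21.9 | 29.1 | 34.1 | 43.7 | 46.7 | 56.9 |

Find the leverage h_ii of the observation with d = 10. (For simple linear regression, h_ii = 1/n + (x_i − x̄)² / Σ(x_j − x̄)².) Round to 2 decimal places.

h = 0.18

d̄ = (4 + 5 + 6 + 7 + 8 + 9 + 10 + 11 + 12)/9 = 8
Σ(d − d̄)² = 16 + 9 + 4 + 1 + 0 + 1 + 4 + 9 + 16 = 60
h = 1/9 + (2)²/60 = 0.111111 + 0.0666667 = 0.18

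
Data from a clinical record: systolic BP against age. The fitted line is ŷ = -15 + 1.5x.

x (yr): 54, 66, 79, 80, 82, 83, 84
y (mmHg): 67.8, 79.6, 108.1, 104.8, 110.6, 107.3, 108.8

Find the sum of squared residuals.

SSE = 60.24

x=54: ŷ = -15 + 1.5·54 = 66; r = 67.8 − 66 = 1.8
x=66: ŷ = -15 + 1.5·66 = 84; r = 79.6 − 84 = -4.4
x=79: ŷ = -15 + 1.5·79 = 103.5; r = 108.1 − 103.5 = 4.6
x=80: ŷ = -15 + 1.5·80 = 105; r = 104.8 − 105 = -0.2
x=82: ŷ = -15 + 1.5·82 = 108; r = 110.6 − 108 = 2.6
x=83: ŷ = -15 + 1.5·83 = 109.5; r = 107.3 − 109.5 = -2.2
x=84: ŷ = -15 + 1.5·84 = 111; r = 108.8 − 111 = -2.2
SSE = 3.24 + 19.36 + 21.16 + 0.04 + 6.76 + 4.84 + 4.84 = 60.24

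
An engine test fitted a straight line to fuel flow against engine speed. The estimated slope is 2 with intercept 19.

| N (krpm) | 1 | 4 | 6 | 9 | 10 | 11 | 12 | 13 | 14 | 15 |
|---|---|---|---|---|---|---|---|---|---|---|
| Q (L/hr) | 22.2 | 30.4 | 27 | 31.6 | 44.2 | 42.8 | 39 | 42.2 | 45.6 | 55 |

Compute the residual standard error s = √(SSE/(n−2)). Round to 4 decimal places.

s = 4.3336

N=1: Q̂ = 19 + 2·1 = 21; r = 22.2 − 21 = 1.2
N=4: Q̂ = 19 + 2·4 = 27; r = 30.4 − 27 = 3.4
N=6: Q̂ = 19 + 2·6 = 31; r = 27 − 31 = -4
N=9: Q̂ = 19 + 2·9 = 37; r = 31.6 − 37 = -5.4
N=10: Q̂ = 19 + 2·10 = 39; r = 44.2 − 39 = 5.2
N=11: Q̂ = 19 + 2·11 = 41; r = 42.8 − 41 = 1.8
N=12: Q̂ = 19 + 2·12 = 43; r = 39 − 43 = -4
N=13: Q̂ = 19 + 2·13 = 45; r = 42.2 − 45 = -2.8
N=14: Q̂ = 19 + 2·14 = 47; r = 45.6 − 47 = -1.4
N=15: Q̂ = 19 + 2·15 = 49; r = 55 − 49 = 6
SSE = 1.44 + 11.56 + 16 + 29.16 + 27.04 + 3.24 + 16 + 7.84 + 1.96 + 36 = 150.24
s = √(150.24/8) = √18.78 ≈ 4.3336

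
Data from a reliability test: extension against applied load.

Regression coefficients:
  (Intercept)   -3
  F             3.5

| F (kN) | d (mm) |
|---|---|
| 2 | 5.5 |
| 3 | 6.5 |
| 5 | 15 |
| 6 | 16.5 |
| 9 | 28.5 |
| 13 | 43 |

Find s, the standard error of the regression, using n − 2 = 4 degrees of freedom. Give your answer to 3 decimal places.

s = 1.225

F=2: d̂ = -3 + 3.5·2 = 4; r = 5.5 − 4 = 1.5
F=3: d̂ = -3 + 3.5·3 = 7.5; r = 6.5 − 7.5 = -1
F=5: d̂ = -3 + 3.5·5 = 14.5; r = 15 − 14.5 = 0.5
F=6: d̂ = -3 + 3.5·6 = 18; r = 16.5 − 18 = -1.5
F=9: d̂ = -3 + 3.5·9 = 28.5; r = 28.5 − 28.5 = 0
F=13: d̂ = -3 + 3.5·13 = 42.5; r = 43 − 42.5 = 0.5
SSE = 2.25 + 1 + 0.25 + 2.25 + 0 + 0.25 = 6
s = √(6/4) = √1.5 ≈ 1.225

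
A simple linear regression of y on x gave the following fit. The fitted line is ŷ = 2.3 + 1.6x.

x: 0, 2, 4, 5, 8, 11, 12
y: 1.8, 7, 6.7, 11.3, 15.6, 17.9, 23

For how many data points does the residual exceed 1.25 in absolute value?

4

x=0: ŷ = 2.3 + 1.6·0 = 2.3; e = 1.8 − 2.3 = -0.5
x=2: ŷ = 2.3 + 1.6·2 = 5.5; e = 7 − 5.5 = 1.5
x=4: ŷ = 2.3 + 1.6·4 = 8.7; e = 6.7 − 8.7 = -2
x=5: ŷ = 2.3 + 1.6·5 = 10.3; e = 11.3 − 10.3 = 1
x=8: ŷ = 2.3 + 1.6·8 = 15.1; e = 15.6 − 15.1 = 0.5
x=11: ŷ = 2.3 + 1.6·11 = 19.9; e = 17.9 − 19.9 = -2
x=12: ŷ = 2.3 + 1.6·12 = 21.5; e = 23 − 21.5 = 1.5
|e| > 1.25: x=2 (|e|=1.5), x=4 (|e|=2), x=11 (|e|=2), x=12 (|e|=1.5) → 4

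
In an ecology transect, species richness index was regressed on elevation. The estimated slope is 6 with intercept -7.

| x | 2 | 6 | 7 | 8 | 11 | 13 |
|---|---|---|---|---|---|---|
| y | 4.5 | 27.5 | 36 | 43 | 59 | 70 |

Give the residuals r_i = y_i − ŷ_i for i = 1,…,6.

x=2: ŷ = -7 + 6·2 = 5; r = 4.5 − 5 = -0.5
x=6: ŷ = -7 + 6·6 = 29; r = 27.5 − 29 = -1.5
x=7: ŷ = -7 + 6·7 = 35; r = 36 − 35 = 1
x=8: ŷ = -7 + 6·8 = 41; r = 43 − 41 = 2
x=11: ŷ = -7 + 6·11 = 59; r = 59 − 59 = 0
x=13: ŷ = -7 + 6·13 = 71; r = 70 − 71 = -1

-0.5, -1.5, 1, 2, 0, -1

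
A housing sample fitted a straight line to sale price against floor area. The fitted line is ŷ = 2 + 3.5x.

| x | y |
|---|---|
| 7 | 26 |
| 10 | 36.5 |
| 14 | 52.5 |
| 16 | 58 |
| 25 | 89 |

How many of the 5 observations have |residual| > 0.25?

x=7: ŷ = 2 + 3.5·7 = 26.5; e = 26 − 26.5 = -0.5
x=10: ŷ = 2 + 3.5·10 = 37; e = 36.5 − 37 = -0.5
x=14: ŷ = 2 + 3.5·14 = 51; e = 52.5 − 51 = 1.5
x=16: ŷ = 2 + 3.5·16 = 58; e = 58 − 58 = 0
x=25: ŷ = 2 + 3.5·25 = 89.5; e = 89 − 89.5 = -0.5
|e| > 0.25: x=7 (|e|=0.5), x=10 (|e|=0.5), x=14 (|e|=1.5), x=25 (|e|=0.5) → 4

4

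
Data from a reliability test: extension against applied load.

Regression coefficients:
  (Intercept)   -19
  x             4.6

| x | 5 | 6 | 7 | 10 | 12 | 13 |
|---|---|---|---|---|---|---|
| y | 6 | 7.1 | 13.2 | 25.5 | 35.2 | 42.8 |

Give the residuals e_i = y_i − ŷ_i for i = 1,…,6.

x=5: ŷ = -19 + 4.6·5 = 4; e = 6 − 4 = 2
x=6: ŷ = -19 + 4.6·6 = 8.6; e = 7.1 − 8.6 = -1.5
x=7: ŷ = -19 + 4.6·7 = 13.2; e = 13.2 − 13.2 = 0
x=10: ŷ = -19 + 4.6·10 = 27; e = 25.5 − 27 = -1.5
x=12: ŷ = -19 + 4.6·12 = 36.2; e = 35.2 − 36.2 = -1
x=13: ŷ = -19 + 4.6·13 = 40.8; e = 42.8 − 40.8 = 2

2, -1.5, 0, -1.5, -1, 2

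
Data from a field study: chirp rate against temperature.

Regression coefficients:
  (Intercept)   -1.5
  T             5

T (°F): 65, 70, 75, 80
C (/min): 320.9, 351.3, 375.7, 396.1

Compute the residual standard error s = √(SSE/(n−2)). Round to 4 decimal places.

T=65: Ĉ = -1.5 + 5·65 = 323.5; r = 320.9 − 323.5 = -2.6
T=70: Ĉ = -1.5 + 5·70 = 348.5; r = 351.3 − 348.5 = 2.8
T=75: Ĉ = -1.5 + 5·75 = 373.5; r = 375.7 − 373.5 = 2.2
T=80: Ĉ = -1.5 + 5·80 = 398.5; r = 396.1 − 398.5 = -2.4
SSE = 6.76 + 7.84 + 4.84 + 5.76 = 25.2
s = √(25.2/2) = √12.6 ≈ 3.5496

s = 3.5496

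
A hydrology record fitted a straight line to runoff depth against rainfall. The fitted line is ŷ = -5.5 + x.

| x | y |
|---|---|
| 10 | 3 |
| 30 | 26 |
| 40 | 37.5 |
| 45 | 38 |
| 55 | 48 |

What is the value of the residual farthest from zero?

e = 3

x=10: ŷ = -5.5 + 10 = 4.5; e = 3 − 4.5 = -1.5
x=30: ŷ = -5.5 + 30 = 24.5; e = 26 − 24.5 = 1.5
x=40: ŷ = -5.5 + 40 = 34.5; e = 37.5 − 34.5 = 3
x=45: ŷ = -5.5 + 45 = 39.5; e = 38 − 39.5 = -1.5
x=55: ŷ = -5.5 + 55 = 49.5; e = 48 − 49.5 = -1.5
Largest |e| is 3 at x = 40, residual 3.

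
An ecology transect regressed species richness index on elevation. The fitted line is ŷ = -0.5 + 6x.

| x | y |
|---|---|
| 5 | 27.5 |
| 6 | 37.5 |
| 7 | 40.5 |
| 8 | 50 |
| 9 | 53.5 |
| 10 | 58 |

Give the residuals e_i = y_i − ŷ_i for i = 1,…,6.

-2, 2, -1, 2.5, 0, -1.5

x=5: ŷ = -0.5 + 6·5 = 29.5; e = 27.5 − 29.5 = -2
x=6: ŷ = -0.5 + 6·6 = 35.5; e = 37.5 − 35.5 = 2
x=7: ŷ = -0.5 + 6·7 = 41.5; e = 40.5 − 41.5 = -1
x=8: ŷ = -0.5 + 6·8 = 47.5; e = 50 − 47.5 = 2.5
x=9: ŷ = -0.5 + 6·9 = 53.5; e = 53.5 − 53.5 = 0
x=10: ŷ = -0.5 + 6·10 = 59.5; e = 58 − 59.5 = -1.5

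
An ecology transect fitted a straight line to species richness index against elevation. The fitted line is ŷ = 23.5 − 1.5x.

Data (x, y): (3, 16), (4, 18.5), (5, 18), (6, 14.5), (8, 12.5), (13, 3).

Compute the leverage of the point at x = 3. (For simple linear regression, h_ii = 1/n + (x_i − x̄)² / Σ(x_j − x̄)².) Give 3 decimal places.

h = 0.354

x̄ = (3 + 4 + 5 + 6 + 8 + 13)/6 = 6.5
Σ(x − x̄)² = 12.25 + 6.25 + 2.25 + 0.25 + 2.25 + 42.25 = 65.5
h = 1/6 + (-3.5)²/65.5 = 0.166667 + 0.187023 = 0.354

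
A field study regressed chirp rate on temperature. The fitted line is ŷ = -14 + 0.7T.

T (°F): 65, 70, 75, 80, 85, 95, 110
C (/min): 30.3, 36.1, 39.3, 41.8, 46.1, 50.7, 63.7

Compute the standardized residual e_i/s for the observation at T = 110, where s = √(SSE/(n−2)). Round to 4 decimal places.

T=65: ŷ = -14 + 0.7·65 = 31.5; e = 30.3 − 31.5 = -1.2
T=70: ŷ = -14 + 0.7·70 = 35; e = 36.1 − 35 = 1.1
T=75: ŷ = -14 + 0.7·75 = 38.5; e = 39.3 − 38.5 = 0.8
T=80: ŷ = -14 + 0.7·80 = 42; e = 41.8 − 42 = -0.2
T=85: ŷ = -14 + 0.7·85 = 45.5; e = 46.1 − 45.5 = 0.6
T=95: ŷ = -14 + 0.7·95 = 52.5; e = 50.7 − 52.5 = -1.8
T=110: ŷ = -14 + 0.7·110 = 63; e = 63.7 − 63 = 0.7
SSE = 1.44 + 1.21 + 0.64 + 0.04 + 0.36 + 3.24 + 0.49 = 7.42
s = √(7.42/5) = 1.2182
e/s = 0.7 / 1.2182 = 0.5746

0.5746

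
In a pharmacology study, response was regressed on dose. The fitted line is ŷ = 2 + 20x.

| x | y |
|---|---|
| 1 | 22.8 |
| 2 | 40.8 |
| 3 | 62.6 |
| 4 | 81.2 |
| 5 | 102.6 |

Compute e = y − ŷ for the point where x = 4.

ŷ = 2 + 20·4 = 82
e = 81.2 − 82 = -0.8

e = -0.8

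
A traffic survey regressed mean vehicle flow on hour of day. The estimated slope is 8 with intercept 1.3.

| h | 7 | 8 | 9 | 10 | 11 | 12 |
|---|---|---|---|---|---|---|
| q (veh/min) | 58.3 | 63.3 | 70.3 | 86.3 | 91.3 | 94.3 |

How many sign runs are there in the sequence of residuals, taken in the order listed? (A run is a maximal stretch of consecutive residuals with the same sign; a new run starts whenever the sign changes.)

h=7: q̂ = 1.3 + 8·7 = 57.3; r = 58.3 − 57.3 = 1
h=8: q̂ = 1.3 + 8·8 = 65.3; r = 63.3 − 65.3 = -2
h=9: q̂ = 1.3 + 8·9 = 73.3; r = 70.3 − 73.3 = -3
h=10: q̂ = 1.3 + 8·10 = 81.3; r = 86.3 − 81.3 = 5
h=11: q̂ = 1.3 + 8·11 = 89.3; r = 91.3 − 89.3 = 2
h=12: q̂ = 1.3 + 8·12 = 97.3; r = 94.3 − 97.3 = -3
Signs: + − − + + −
Runs: +×1, −×2, +×2, −×1 → 4

4 runs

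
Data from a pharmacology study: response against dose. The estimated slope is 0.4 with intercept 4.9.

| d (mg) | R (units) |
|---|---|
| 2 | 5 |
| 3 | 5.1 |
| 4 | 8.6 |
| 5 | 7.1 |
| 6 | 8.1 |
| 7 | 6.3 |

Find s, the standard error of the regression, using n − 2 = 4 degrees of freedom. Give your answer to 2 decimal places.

s = 1.46

d=2: R̂ = 4.9 + 0.4·2 = 5.7; e = 5 − 5.7 = -0.7
d=3: R̂ = 4.9 + 0.4·3 = 6.1; e = 5.1 − 6.1 = -1
d=4: R̂ = 4.9 + 0.4·4 = 6.5; e = 8.6 − 6.5 = 2.1
d=5: R̂ = 4.9 + 0.4·5 = 6.9; e = 7.1 − 6.9 = 0.2
d=6: R̂ = 4.9 + 0.4·6 = 7.3; e = 8.1 − 7.3 = 0.8
d=7: R̂ = 4.9 + 0.4·7 = 7.7; e = 6.3 − 7.7 = -1.4
SSE = 0.49 + 1 + 4.41 + 0.04 + 0.64 + 1.96 = 8.54
s = √(8.54/4) = √2.135 ≈ 1.46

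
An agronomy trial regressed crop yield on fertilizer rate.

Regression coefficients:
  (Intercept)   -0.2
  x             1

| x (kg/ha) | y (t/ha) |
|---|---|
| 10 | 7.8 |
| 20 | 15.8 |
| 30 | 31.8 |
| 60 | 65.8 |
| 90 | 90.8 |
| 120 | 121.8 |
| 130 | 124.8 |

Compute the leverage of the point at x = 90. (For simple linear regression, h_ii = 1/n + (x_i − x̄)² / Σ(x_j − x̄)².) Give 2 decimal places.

x̄ = (10 + 20 + 30 + 60 + 90 + 120 + 130)/7 = 65.7143
Σ(x − x̄)² = 3104.08 + 2089.8 + 1275.51 + 32.6531 + 589.796 + 2946.94 + 4132.65 = 14171.4
h = 1/7 + (24.2857)²/14171.4 = 0.142857 + 0.0416187 = 0.18

h = 0.18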